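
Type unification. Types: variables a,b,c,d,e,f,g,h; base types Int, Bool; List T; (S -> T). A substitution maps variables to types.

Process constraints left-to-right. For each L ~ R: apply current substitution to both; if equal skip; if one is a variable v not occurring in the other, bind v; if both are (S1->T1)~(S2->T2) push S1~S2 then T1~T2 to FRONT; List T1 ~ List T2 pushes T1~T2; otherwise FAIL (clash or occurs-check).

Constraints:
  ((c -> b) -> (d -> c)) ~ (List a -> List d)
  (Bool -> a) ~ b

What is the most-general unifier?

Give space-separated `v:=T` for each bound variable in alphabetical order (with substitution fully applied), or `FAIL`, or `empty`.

Answer: FAIL

Derivation:
step 1: unify ((c -> b) -> (d -> c)) ~ (List a -> List d)  [subst: {-} | 1 pending]
  -> decompose arrow: push (c -> b)~List a, (d -> c)~List d
step 2: unify (c -> b) ~ List a  [subst: {-} | 2 pending]
  clash: (c -> b) vs List a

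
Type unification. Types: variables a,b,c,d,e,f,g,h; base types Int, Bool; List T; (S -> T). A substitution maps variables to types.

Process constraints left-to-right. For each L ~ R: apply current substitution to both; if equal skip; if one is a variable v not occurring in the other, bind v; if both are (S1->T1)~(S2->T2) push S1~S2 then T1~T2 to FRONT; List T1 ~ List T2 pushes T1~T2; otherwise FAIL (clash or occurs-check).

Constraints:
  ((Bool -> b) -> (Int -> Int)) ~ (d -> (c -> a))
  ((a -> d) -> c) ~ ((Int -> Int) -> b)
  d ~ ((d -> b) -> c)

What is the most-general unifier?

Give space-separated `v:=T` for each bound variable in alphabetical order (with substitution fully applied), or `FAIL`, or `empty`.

step 1: unify ((Bool -> b) -> (Int -> Int)) ~ (d -> (c -> a))  [subst: {-} | 2 pending]
  -> decompose arrow: push (Bool -> b)~d, (Int -> Int)~(c -> a)
step 2: unify (Bool -> b) ~ d  [subst: {-} | 3 pending]
  bind d := (Bool -> b)
step 3: unify (Int -> Int) ~ (c -> a)  [subst: {d:=(Bool -> b)} | 2 pending]
  -> decompose arrow: push Int~c, Int~a
step 4: unify Int ~ c  [subst: {d:=(Bool -> b)} | 3 pending]
  bind c := Int
step 5: unify Int ~ a  [subst: {d:=(Bool -> b), c:=Int} | 2 pending]
  bind a := Int
step 6: unify ((Int -> (Bool -> b)) -> Int) ~ ((Int -> Int) -> b)  [subst: {d:=(Bool -> b), c:=Int, a:=Int} | 1 pending]
  -> decompose arrow: push (Int -> (Bool -> b))~(Int -> Int), Int~b
step 7: unify (Int -> (Bool -> b)) ~ (Int -> Int)  [subst: {d:=(Bool -> b), c:=Int, a:=Int} | 2 pending]
  -> decompose arrow: push Int~Int, (Bool -> b)~Int
step 8: unify Int ~ Int  [subst: {d:=(Bool -> b), c:=Int, a:=Int} | 3 pending]
  -> identical, skip
step 9: unify (Bool -> b) ~ Int  [subst: {d:=(Bool -> b), c:=Int, a:=Int} | 2 pending]
  clash: (Bool -> b) vs Int

Answer: FAIL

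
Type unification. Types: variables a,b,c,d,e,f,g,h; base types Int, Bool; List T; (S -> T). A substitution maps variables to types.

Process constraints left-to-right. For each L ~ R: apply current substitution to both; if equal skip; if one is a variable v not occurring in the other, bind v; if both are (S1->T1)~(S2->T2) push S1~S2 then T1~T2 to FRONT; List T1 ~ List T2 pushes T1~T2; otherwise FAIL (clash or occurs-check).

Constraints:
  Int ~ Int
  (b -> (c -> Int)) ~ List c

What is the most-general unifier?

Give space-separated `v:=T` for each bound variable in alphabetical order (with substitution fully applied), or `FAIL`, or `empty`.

step 1: unify Int ~ Int  [subst: {-} | 1 pending]
  -> identical, skip
step 2: unify (b -> (c -> Int)) ~ List c  [subst: {-} | 0 pending]
  clash: (b -> (c -> Int)) vs List c

Answer: FAIL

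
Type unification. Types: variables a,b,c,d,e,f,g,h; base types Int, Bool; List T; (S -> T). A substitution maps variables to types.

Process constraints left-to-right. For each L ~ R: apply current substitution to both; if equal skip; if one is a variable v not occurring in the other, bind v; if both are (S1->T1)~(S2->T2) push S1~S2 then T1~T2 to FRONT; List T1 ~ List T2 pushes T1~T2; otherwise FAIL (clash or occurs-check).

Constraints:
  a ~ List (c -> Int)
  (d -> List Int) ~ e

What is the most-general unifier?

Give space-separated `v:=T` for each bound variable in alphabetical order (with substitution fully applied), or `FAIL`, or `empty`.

step 1: unify a ~ List (c -> Int)  [subst: {-} | 1 pending]
  bind a := List (c -> Int)
step 2: unify (d -> List Int) ~ e  [subst: {a:=List (c -> Int)} | 0 pending]
  bind e := (d -> List Int)

Answer: a:=List (c -> Int) e:=(d -> List Int)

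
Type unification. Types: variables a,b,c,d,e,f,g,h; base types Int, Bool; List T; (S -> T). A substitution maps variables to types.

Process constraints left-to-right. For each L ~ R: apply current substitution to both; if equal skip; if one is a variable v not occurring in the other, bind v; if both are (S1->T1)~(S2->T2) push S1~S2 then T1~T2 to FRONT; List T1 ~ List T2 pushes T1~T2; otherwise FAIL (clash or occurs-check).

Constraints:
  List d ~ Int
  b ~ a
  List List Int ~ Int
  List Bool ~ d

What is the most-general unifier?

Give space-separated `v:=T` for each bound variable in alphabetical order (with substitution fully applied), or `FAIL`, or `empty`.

step 1: unify List d ~ Int  [subst: {-} | 3 pending]
  clash: List d vs Int

Answer: FAIL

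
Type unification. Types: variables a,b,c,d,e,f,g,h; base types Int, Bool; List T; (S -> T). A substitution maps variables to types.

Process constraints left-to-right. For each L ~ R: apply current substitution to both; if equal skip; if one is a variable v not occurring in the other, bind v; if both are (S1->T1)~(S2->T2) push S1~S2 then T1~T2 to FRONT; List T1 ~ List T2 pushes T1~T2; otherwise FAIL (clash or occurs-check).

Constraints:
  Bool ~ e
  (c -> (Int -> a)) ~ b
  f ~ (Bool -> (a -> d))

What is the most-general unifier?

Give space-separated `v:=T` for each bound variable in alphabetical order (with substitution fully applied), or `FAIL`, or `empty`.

Answer: b:=(c -> (Int -> a)) e:=Bool f:=(Bool -> (a -> d))

Derivation:
step 1: unify Bool ~ e  [subst: {-} | 2 pending]
  bind e := Bool
step 2: unify (c -> (Int -> a)) ~ b  [subst: {e:=Bool} | 1 pending]
  bind b := (c -> (Int -> a))
step 3: unify f ~ (Bool -> (a -> d))  [subst: {e:=Bool, b:=(c -> (Int -> a))} | 0 pending]
  bind f := (Bool -> (a -> d))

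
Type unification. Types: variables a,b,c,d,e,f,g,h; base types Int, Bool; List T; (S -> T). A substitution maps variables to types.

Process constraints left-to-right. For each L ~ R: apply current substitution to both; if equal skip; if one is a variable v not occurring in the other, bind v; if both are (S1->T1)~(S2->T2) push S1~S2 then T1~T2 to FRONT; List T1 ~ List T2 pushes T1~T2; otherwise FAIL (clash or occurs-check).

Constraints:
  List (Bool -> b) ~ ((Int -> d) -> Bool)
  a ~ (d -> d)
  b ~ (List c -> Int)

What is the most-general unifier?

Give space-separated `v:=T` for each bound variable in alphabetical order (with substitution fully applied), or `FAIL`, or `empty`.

step 1: unify List (Bool -> b) ~ ((Int -> d) -> Bool)  [subst: {-} | 2 pending]
  clash: List (Bool -> b) vs ((Int -> d) -> Bool)

Answer: FAIL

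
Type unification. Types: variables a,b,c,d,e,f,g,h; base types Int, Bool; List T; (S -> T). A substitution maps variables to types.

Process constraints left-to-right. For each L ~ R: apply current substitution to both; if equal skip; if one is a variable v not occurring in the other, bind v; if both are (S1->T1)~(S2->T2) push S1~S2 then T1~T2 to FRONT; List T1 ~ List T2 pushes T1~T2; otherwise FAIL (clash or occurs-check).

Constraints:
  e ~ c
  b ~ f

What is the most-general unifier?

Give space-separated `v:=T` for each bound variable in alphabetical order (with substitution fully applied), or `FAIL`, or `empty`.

step 1: unify e ~ c  [subst: {-} | 1 pending]
  bind e := c
step 2: unify b ~ f  [subst: {e:=c} | 0 pending]
  bind b := f

Answer: b:=f e:=c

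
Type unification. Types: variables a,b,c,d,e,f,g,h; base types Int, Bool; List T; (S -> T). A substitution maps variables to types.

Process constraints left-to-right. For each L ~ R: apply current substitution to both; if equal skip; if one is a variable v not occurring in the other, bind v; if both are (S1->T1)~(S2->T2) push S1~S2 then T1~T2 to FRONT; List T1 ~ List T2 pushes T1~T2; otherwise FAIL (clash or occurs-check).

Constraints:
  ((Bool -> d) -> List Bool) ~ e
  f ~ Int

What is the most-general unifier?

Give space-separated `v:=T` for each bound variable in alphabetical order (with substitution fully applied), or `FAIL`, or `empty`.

step 1: unify ((Bool -> d) -> List Bool) ~ e  [subst: {-} | 1 pending]
  bind e := ((Bool -> d) -> List Bool)
step 2: unify f ~ Int  [subst: {e:=((Bool -> d) -> List Bool)} | 0 pending]
  bind f := Int

Answer: e:=((Bool -> d) -> List Bool) f:=Int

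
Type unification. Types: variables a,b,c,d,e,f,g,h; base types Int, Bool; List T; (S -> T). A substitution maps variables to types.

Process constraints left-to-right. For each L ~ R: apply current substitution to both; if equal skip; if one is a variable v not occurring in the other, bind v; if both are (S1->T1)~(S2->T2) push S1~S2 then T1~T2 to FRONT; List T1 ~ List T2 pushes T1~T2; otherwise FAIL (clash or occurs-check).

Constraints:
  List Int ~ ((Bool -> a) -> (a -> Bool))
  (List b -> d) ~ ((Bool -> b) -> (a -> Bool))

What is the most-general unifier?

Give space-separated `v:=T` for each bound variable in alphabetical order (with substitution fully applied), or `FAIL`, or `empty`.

step 1: unify List Int ~ ((Bool -> a) -> (a -> Bool))  [subst: {-} | 1 pending]
  clash: List Int vs ((Bool -> a) -> (a -> Bool))

Answer: FAIL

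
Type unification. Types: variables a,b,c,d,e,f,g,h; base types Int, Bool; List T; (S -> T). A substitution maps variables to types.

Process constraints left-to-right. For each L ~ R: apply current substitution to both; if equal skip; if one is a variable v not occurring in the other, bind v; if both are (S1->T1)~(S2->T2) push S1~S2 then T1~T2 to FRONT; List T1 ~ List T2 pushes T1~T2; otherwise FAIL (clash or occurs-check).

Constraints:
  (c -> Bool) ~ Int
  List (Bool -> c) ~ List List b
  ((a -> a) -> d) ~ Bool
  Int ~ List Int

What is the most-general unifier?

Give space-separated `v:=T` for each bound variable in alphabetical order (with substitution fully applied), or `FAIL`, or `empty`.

step 1: unify (c -> Bool) ~ Int  [subst: {-} | 3 pending]
  clash: (c -> Bool) vs Int

Answer: FAIL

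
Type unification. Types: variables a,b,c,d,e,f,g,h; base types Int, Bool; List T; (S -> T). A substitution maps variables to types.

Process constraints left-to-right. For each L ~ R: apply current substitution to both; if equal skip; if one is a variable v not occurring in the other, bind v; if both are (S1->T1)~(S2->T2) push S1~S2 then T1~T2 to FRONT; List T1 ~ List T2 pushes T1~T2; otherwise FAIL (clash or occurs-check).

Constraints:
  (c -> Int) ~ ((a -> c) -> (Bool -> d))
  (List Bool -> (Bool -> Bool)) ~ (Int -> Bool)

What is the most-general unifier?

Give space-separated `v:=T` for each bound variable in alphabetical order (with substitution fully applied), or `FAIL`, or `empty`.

step 1: unify (c -> Int) ~ ((a -> c) -> (Bool -> d))  [subst: {-} | 1 pending]
  -> decompose arrow: push c~(a -> c), Int~(Bool -> d)
step 2: unify c ~ (a -> c)  [subst: {-} | 2 pending]
  occurs-check fail: c in (a -> c)

Answer: FAIL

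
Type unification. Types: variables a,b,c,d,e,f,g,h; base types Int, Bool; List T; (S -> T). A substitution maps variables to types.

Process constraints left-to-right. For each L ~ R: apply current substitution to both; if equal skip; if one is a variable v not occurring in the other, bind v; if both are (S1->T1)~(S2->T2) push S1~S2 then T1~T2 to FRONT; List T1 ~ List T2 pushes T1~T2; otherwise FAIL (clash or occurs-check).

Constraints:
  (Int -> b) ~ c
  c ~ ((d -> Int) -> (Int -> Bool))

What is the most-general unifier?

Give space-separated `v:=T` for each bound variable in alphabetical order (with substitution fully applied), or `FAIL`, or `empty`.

Answer: FAIL

Derivation:
step 1: unify (Int -> b) ~ c  [subst: {-} | 1 pending]
  bind c := (Int -> b)
step 2: unify (Int -> b) ~ ((d -> Int) -> (Int -> Bool))  [subst: {c:=(Int -> b)} | 0 pending]
  -> decompose arrow: push Int~(d -> Int), b~(Int -> Bool)
step 3: unify Int ~ (d -> Int)  [subst: {c:=(Int -> b)} | 1 pending]
  clash: Int vs (d -> Int)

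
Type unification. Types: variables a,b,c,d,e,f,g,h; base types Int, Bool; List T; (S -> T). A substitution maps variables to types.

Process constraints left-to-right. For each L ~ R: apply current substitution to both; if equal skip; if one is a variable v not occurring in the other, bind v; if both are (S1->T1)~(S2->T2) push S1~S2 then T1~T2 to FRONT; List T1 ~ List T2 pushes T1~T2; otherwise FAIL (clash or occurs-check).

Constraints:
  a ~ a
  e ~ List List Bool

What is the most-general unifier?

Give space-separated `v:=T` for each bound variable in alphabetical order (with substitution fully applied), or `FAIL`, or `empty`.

Answer: e:=List List Bool

Derivation:
step 1: unify a ~ a  [subst: {-} | 1 pending]
  -> identical, skip
step 2: unify e ~ List List Bool  [subst: {-} | 0 pending]
  bind e := List List Bool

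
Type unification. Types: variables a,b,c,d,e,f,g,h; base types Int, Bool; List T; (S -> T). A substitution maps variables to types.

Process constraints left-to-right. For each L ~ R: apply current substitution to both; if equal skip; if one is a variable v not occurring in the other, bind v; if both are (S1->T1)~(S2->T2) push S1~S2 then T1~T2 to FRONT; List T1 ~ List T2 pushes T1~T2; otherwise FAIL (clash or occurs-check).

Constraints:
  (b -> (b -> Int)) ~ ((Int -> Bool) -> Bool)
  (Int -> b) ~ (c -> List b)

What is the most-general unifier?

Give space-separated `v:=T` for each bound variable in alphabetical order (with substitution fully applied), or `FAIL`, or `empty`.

Answer: FAIL

Derivation:
step 1: unify (b -> (b -> Int)) ~ ((Int -> Bool) -> Bool)  [subst: {-} | 1 pending]
  -> decompose arrow: push b~(Int -> Bool), (b -> Int)~Bool
step 2: unify b ~ (Int -> Bool)  [subst: {-} | 2 pending]
  bind b := (Int -> Bool)
step 3: unify ((Int -> Bool) -> Int) ~ Bool  [subst: {b:=(Int -> Bool)} | 1 pending]
  clash: ((Int -> Bool) -> Int) vs Bool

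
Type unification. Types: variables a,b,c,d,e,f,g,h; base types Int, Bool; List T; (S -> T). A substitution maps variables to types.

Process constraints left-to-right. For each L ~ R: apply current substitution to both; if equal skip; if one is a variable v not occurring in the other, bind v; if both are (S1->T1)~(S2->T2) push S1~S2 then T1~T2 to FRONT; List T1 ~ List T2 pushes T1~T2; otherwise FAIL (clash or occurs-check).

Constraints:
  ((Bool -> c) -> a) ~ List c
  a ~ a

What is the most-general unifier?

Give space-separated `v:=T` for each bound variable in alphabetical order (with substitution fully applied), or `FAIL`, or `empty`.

Answer: FAIL

Derivation:
step 1: unify ((Bool -> c) -> a) ~ List c  [subst: {-} | 1 pending]
  clash: ((Bool -> c) -> a) vs List c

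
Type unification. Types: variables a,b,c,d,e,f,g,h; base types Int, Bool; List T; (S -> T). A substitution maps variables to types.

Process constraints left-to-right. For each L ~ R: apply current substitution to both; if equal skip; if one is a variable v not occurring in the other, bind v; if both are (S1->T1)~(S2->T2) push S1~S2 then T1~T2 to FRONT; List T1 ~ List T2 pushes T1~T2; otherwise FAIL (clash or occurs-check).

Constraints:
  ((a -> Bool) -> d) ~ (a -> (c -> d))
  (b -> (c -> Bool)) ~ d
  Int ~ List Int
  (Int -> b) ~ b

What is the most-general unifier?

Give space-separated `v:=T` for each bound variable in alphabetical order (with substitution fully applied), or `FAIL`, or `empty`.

Answer: FAIL

Derivation:
step 1: unify ((a -> Bool) -> d) ~ (a -> (c -> d))  [subst: {-} | 3 pending]
  -> decompose arrow: push (a -> Bool)~a, d~(c -> d)
step 2: unify (a -> Bool) ~ a  [subst: {-} | 4 pending]
  occurs-check fail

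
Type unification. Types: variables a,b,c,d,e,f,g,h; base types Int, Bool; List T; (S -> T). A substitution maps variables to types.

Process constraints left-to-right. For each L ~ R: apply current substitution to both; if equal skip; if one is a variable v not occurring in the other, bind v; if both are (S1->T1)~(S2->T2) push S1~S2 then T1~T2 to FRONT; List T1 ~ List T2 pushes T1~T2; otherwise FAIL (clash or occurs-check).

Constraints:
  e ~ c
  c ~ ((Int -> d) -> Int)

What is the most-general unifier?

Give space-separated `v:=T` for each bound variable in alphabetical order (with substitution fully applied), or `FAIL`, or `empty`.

step 1: unify e ~ c  [subst: {-} | 1 pending]
  bind e := c
step 2: unify c ~ ((Int -> d) -> Int)  [subst: {e:=c} | 0 pending]
  bind c := ((Int -> d) -> Int)

Answer: c:=((Int -> d) -> Int) e:=((Int -> d) -> Int)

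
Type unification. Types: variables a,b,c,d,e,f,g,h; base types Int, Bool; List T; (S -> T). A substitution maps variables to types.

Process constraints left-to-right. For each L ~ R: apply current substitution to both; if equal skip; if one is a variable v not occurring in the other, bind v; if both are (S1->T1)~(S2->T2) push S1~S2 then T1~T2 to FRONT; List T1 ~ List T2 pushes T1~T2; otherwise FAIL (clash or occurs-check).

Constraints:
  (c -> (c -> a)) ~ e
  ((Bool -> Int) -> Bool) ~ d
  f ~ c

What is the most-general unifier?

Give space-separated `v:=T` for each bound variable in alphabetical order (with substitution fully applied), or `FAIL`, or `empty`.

step 1: unify (c -> (c -> a)) ~ e  [subst: {-} | 2 pending]
  bind e := (c -> (c -> a))
step 2: unify ((Bool -> Int) -> Bool) ~ d  [subst: {e:=(c -> (c -> a))} | 1 pending]
  bind d := ((Bool -> Int) -> Bool)
step 3: unify f ~ c  [subst: {e:=(c -> (c -> a)), d:=((Bool -> Int) -> Bool)} | 0 pending]
  bind f := c

Answer: d:=((Bool -> Int) -> Bool) e:=(c -> (c -> a)) f:=c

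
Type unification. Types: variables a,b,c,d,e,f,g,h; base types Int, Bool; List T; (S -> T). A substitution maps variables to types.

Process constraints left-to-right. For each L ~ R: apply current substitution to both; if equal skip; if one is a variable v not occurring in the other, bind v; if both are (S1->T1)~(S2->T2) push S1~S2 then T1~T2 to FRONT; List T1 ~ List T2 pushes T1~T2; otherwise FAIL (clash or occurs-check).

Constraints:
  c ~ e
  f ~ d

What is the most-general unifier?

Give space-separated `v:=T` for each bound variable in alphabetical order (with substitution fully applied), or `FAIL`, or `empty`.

step 1: unify c ~ e  [subst: {-} | 1 pending]
  bind c := e
step 2: unify f ~ d  [subst: {c:=e} | 0 pending]
  bind f := d

Answer: c:=e f:=d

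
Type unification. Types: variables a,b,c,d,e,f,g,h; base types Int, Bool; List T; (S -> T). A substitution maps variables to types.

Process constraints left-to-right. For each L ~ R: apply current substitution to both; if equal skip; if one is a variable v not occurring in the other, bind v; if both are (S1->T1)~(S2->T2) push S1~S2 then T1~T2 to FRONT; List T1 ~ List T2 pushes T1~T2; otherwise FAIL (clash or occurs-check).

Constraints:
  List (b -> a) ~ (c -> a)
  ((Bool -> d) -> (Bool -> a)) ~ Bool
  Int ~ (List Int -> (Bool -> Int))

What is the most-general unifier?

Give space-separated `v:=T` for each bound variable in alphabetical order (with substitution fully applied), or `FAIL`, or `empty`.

Answer: FAIL

Derivation:
step 1: unify List (b -> a) ~ (c -> a)  [subst: {-} | 2 pending]
  clash: List (b -> a) vs (c -> a)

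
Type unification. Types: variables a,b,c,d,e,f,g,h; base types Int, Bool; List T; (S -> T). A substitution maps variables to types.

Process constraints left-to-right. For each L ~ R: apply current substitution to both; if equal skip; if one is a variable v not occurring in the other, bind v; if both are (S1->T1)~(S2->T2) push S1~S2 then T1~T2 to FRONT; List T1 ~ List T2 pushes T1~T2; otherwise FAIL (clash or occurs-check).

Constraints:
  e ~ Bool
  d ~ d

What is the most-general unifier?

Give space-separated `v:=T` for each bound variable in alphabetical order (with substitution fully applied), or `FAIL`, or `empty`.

step 1: unify e ~ Bool  [subst: {-} | 1 pending]
  bind e := Bool
step 2: unify d ~ d  [subst: {e:=Bool} | 0 pending]
  -> identical, skip

Answer: e:=Bool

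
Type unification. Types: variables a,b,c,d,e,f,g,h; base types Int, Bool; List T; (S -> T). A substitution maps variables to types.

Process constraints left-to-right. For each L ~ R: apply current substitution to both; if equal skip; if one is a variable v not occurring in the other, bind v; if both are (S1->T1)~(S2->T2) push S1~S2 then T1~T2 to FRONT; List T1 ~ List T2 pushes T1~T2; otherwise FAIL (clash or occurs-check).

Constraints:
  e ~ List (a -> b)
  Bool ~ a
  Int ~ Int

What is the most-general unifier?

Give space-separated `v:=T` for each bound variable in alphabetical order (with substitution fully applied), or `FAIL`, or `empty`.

step 1: unify e ~ List (a -> b)  [subst: {-} | 2 pending]
  bind e := List (a -> b)
step 2: unify Bool ~ a  [subst: {e:=List (a -> b)} | 1 pending]
  bind a := Bool
step 3: unify Int ~ Int  [subst: {e:=List (a -> b), a:=Bool} | 0 pending]
  -> identical, skip

Answer: a:=Bool e:=List (Bool -> b)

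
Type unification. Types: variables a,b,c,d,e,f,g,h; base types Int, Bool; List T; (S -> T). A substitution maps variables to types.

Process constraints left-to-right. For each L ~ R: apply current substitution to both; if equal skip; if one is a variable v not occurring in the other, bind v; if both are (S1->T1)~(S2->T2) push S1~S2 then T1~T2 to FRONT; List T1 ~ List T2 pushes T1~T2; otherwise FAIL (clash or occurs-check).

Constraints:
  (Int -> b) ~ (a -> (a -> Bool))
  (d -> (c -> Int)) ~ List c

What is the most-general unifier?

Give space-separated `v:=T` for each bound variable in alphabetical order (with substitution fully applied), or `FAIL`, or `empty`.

Answer: FAIL

Derivation:
step 1: unify (Int -> b) ~ (a -> (a -> Bool))  [subst: {-} | 1 pending]
  -> decompose arrow: push Int~a, b~(a -> Bool)
step 2: unify Int ~ a  [subst: {-} | 2 pending]
  bind a := Int
step 3: unify b ~ (Int -> Bool)  [subst: {a:=Int} | 1 pending]
  bind b := (Int -> Bool)
step 4: unify (d -> (c -> Int)) ~ List c  [subst: {a:=Int, b:=(Int -> Bool)} | 0 pending]
  clash: (d -> (c -> Int)) vs List c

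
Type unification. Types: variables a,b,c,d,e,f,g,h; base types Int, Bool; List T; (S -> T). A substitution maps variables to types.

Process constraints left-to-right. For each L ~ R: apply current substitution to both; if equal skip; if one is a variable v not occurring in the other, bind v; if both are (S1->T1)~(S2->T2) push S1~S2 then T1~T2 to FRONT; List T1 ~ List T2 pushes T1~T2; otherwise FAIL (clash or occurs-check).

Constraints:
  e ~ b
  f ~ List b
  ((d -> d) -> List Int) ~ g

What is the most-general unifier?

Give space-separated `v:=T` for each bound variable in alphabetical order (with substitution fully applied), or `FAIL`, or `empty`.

step 1: unify e ~ b  [subst: {-} | 2 pending]
  bind e := b
step 2: unify f ~ List b  [subst: {e:=b} | 1 pending]
  bind f := List b
step 3: unify ((d -> d) -> List Int) ~ g  [subst: {e:=b, f:=List b} | 0 pending]
  bind g := ((d -> d) -> List Int)

Answer: e:=b f:=List b g:=((d -> d) -> List Int)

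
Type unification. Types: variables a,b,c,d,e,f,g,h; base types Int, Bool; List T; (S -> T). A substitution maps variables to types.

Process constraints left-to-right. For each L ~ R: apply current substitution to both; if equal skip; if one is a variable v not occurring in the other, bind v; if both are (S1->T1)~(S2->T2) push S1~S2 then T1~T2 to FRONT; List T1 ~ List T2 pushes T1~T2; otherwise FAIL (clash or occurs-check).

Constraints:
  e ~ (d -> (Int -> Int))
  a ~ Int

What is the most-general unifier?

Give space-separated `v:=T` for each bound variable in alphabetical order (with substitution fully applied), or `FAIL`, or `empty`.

step 1: unify e ~ (d -> (Int -> Int))  [subst: {-} | 1 pending]
  bind e := (d -> (Int -> Int))
step 2: unify a ~ Int  [subst: {e:=(d -> (Int -> Int))} | 0 pending]
  bind a := Int

Answer: a:=Int e:=(d -> (Int -> Int))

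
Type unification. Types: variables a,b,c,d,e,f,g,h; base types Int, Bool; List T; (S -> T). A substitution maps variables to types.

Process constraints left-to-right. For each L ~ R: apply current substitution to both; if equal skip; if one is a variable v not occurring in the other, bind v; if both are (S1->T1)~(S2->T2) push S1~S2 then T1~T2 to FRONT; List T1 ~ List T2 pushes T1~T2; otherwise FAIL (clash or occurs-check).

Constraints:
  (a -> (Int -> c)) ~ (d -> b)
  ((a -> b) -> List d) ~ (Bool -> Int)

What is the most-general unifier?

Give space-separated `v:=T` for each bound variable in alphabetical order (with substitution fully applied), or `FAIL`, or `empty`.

step 1: unify (a -> (Int -> c)) ~ (d -> b)  [subst: {-} | 1 pending]
  -> decompose arrow: push a~d, (Int -> c)~b
step 2: unify a ~ d  [subst: {-} | 2 pending]
  bind a := d
step 3: unify (Int -> c) ~ b  [subst: {a:=d} | 1 pending]
  bind b := (Int -> c)
step 4: unify ((d -> (Int -> c)) -> List d) ~ (Bool -> Int)  [subst: {a:=d, b:=(Int -> c)} | 0 pending]
  -> decompose arrow: push (d -> (Int -> c))~Bool, List d~Int
step 5: unify (d -> (Int -> c)) ~ Bool  [subst: {a:=d, b:=(Int -> c)} | 1 pending]
  clash: (d -> (Int -> c)) vs Bool

Answer: FAIL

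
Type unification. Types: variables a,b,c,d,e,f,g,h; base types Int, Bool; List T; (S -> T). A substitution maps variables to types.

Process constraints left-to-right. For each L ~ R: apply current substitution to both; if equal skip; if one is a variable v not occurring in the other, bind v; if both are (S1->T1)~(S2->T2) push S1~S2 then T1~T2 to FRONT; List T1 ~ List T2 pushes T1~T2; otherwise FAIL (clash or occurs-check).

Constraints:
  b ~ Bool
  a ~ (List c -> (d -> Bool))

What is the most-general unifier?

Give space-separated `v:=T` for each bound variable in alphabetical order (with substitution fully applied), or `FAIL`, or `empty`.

Answer: a:=(List c -> (d -> Bool)) b:=Bool

Derivation:
step 1: unify b ~ Bool  [subst: {-} | 1 pending]
  bind b := Bool
step 2: unify a ~ (List c -> (d -> Bool))  [subst: {b:=Bool} | 0 pending]
  bind a := (List c -> (d -> Bool))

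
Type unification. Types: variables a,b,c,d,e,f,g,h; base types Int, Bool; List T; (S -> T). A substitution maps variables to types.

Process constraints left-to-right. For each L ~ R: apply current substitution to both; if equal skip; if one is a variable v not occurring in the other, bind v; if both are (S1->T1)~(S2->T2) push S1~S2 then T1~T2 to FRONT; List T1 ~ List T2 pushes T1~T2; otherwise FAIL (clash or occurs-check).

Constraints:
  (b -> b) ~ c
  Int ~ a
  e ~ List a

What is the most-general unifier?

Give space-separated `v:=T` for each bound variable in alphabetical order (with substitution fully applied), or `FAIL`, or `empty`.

Answer: a:=Int c:=(b -> b) e:=List Int

Derivation:
step 1: unify (b -> b) ~ c  [subst: {-} | 2 pending]
  bind c := (b -> b)
step 2: unify Int ~ a  [subst: {c:=(b -> b)} | 1 pending]
  bind a := Int
step 3: unify e ~ List Int  [subst: {c:=(b -> b), a:=Int} | 0 pending]
  bind e := List Int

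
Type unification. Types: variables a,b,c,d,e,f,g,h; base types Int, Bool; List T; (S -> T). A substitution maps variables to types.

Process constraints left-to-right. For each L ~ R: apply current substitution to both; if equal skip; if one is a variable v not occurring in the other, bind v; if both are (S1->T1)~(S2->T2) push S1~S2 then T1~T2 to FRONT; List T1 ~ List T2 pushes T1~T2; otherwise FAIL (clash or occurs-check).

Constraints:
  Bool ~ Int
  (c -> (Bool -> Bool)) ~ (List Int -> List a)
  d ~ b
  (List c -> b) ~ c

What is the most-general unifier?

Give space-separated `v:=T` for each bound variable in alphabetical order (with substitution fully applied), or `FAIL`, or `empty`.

Answer: FAIL

Derivation:
step 1: unify Bool ~ Int  [subst: {-} | 3 pending]
  clash: Bool vs Int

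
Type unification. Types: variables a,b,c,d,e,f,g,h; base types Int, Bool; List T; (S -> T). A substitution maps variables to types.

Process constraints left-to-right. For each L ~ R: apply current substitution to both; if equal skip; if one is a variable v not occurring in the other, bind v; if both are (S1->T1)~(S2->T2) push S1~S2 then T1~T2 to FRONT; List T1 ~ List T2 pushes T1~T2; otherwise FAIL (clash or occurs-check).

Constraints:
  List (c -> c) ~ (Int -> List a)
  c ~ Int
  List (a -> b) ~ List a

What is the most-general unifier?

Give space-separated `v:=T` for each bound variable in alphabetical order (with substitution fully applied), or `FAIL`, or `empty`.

Answer: FAIL

Derivation:
step 1: unify List (c -> c) ~ (Int -> List a)  [subst: {-} | 2 pending]
  clash: List (c -> c) vs (Int -> List a)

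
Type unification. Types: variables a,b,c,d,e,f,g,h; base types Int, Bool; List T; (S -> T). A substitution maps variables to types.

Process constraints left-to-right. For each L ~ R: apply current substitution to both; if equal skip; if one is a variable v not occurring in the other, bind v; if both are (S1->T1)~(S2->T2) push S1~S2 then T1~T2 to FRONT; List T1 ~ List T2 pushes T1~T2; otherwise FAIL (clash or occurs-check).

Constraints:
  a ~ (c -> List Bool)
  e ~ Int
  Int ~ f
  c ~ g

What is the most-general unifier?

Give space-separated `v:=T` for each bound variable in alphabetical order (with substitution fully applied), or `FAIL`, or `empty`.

Answer: a:=(g -> List Bool) c:=g e:=Int f:=Int

Derivation:
step 1: unify a ~ (c -> List Bool)  [subst: {-} | 3 pending]
  bind a := (c -> List Bool)
step 2: unify e ~ Int  [subst: {a:=(c -> List Bool)} | 2 pending]
  bind e := Int
step 3: unify Int ~ f  [subst: {a:=(c -> List Bool), e:=Int} | 1 pending]
  bind f := Int
step 4: unify c ~ g  [subst: {a:=(c -> List Bool), e:=Int, f:=Int} | 0 pending]
  bind c := g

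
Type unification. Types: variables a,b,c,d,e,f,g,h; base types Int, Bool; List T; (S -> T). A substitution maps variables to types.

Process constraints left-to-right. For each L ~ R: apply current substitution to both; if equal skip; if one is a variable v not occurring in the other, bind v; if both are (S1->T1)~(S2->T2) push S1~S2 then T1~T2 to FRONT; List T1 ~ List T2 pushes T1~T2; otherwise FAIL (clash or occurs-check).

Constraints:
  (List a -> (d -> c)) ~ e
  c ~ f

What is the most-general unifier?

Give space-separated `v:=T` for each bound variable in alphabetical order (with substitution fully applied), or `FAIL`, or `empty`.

Answer: c:=f e:=(List a -> (d -> f))

Derivation:
step 1: unify (List a -> (d -> c)) ~ e  [subst: {-} | 1 pending]
  bind e := (List a -> (d -> c))
step 2: unify c ~ f  [subst: {e:=(List a -> (d -> c))} | 0 pending]
  bind c := f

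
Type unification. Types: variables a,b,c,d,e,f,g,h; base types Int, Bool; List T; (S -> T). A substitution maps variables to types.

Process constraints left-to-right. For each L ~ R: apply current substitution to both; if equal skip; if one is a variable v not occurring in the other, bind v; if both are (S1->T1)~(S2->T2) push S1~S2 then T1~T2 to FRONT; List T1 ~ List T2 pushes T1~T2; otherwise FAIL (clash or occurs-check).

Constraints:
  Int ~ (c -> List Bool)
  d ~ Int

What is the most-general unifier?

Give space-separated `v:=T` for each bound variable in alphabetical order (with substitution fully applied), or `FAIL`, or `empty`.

step 1: unify Int ~ (c -> List Bool)  [subst: {-} | 1 pending]
  clash: Int vs (c -> List Bool)

Answer: FAIL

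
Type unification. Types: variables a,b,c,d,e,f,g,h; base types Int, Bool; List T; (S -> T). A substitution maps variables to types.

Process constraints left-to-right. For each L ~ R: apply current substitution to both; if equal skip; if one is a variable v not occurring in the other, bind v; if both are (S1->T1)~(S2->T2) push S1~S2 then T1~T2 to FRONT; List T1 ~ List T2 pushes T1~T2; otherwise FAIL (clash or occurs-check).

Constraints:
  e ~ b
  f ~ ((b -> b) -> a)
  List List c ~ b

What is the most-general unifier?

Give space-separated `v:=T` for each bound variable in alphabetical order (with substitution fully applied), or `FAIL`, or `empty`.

Answer: b:=List List c e:=List List c f:=((List List c -> List List c) -> a)

Derivation:
step 1: unify e ~ b  [subst: {-} | 2 pending]
  bind e := b
step 2: unify f ~ ((b -> b) -> a)  [subst: {e:=b} | 1 pending]
  bind f := ((b -> b) -> a)
step 3: unify List List c ~ b  [subst: {e:=b, f:=((b -> b) -> a)} | 0 pending]
  bind b := List List c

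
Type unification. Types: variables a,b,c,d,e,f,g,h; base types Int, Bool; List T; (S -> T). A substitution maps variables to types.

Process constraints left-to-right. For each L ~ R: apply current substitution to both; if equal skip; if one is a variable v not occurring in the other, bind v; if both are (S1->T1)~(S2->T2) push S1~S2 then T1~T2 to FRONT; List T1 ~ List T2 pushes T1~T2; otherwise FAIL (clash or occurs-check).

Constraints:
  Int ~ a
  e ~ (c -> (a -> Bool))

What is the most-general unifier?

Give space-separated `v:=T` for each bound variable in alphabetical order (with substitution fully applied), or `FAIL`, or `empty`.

Answer: a:=Int e:=(c -> (Int -> Bool))

Derivation:
step 1: unify Int ~ a  [subst: {-} | 1 pending]
  bind a := Int
step 2: unify e ~ (c -> (Int -> Bool))  [subst: {a:=Int} | 0 pending]
  bind e := (c -> (Int -> Bool))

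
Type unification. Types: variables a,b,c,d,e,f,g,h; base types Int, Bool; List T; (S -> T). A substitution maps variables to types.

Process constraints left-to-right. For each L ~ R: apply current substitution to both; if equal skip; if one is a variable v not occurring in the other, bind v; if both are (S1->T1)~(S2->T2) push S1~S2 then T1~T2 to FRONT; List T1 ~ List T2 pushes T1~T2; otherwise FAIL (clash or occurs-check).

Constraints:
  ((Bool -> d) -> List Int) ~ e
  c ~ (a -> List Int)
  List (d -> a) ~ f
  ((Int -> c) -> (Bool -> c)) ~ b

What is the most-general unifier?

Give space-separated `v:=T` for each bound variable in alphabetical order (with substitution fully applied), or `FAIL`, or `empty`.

Answer: b:=((Int -> (a -> List Int)) -> (Bool -> (a -> List Int))) c:=(a -> List Int) e:=((Bool -> d) -> List Int) f:=List (d -> a)

Derivation:
step 1: unify ((Bool -> d) -> List Int) ~ e  [subst: {-} | 3 pending]
  bind e := ((Bool -> d) -> List Int)
step 2: unify c ~ (a -> List Int)  [subst: {e:=((Bool -> d) -> List Int)} | 2 pending]
  bind c := (a -> List Int)
step 3: unify List (d -> a) ~ f  [subst: {e:=((Bool -> d) -> List Int), c:=(a -> List Int)} | 1 pending]
  bind f := List (d -> a)
step 4: unify ((Int -> (a -> List Int)) -> (Bool -> (a -> List Int))) ~ b  [subst: {e:=((Bool -> d) -> List Int), c:=(a -> List Int), f:=List (d -> a)} | 0 pending]
  bind b := ((Int -> (a -> List Int)) -> (Bool -> (a -> List Int)))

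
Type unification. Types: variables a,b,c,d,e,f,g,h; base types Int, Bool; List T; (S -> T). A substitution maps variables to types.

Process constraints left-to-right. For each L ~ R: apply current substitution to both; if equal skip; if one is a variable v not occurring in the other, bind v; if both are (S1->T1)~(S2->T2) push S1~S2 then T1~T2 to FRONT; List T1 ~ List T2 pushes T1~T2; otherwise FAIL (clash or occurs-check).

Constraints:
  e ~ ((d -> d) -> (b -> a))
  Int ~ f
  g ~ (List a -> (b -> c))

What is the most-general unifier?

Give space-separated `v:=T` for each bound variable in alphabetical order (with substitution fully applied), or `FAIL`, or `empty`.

Answer: e:=((d -> d) -> (b -> a)) f:=Int g:=(List a -> (b -> c))

Derivation:
step 1: unify e ~ ((d -> d) -> (b -> a))  [subst: {-} | 2 pending]
  bind e := ((d -> d) -> (b -> a))
step 2: unify Int ~ f  [subst: {e:=((d -> d) -> (b -> a))} | 1 pending]
  bind f := Int
step 3: unify g ~ (List a -> (b -> c))  [subst: {e:=((d -> d) -> (b -> a)), f:=Int} | 0 pending]
  bind g := (List a -> (b -> c))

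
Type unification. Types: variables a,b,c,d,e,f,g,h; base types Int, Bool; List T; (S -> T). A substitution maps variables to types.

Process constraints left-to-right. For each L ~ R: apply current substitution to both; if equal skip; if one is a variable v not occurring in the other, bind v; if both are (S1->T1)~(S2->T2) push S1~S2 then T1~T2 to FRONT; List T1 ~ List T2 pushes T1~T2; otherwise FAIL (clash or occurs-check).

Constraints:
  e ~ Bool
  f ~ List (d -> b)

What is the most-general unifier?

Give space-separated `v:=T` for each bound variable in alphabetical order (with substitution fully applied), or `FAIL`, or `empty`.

step 1: unify e ~ Bool  [subst: {-} | 1 pending]
  bind e := Bool
step 2: unify f ~ List (d -> b)  [subst: {e:=Bool} | 0 pending]
  bind f := List (d -> b)

Answer: e:=Bool f:=List (d -> b)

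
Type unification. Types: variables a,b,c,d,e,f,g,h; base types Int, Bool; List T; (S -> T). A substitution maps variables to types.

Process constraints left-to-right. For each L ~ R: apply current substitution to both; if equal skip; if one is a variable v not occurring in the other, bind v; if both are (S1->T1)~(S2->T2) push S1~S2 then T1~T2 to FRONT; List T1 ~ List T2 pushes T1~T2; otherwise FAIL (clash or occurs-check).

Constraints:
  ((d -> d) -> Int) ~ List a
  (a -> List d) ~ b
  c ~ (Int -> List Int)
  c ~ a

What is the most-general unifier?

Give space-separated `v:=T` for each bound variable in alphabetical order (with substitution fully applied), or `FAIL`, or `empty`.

step 1: unify ((d -> d) -> Int) ~ List a  [subst: {-} | 3 pending]
  clash: ((d -> d) -> Int) vs List a

Answer: FAIL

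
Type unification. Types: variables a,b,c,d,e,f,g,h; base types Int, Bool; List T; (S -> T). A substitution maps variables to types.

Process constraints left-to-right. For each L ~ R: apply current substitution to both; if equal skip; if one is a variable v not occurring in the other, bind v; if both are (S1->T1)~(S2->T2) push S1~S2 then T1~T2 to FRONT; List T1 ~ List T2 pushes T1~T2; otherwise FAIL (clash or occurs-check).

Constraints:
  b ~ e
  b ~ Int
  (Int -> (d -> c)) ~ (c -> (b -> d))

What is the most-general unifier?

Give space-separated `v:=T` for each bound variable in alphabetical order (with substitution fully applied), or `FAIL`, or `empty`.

Answer: b:=Int c:=Int d:=Int e:=Int

Derivation:
step 1: unify b ~ e  [subst: {-} | 2 pending]
  bind b := e
step 2: unify e ~ Int  [subst: {b:=e} | 1 pending]
  bind e := Int
step 3: unify (Int -> (d -> c)) ~ (c -> (Int -> d))  [subst: {b:=e, e:=Int} | 0 pending]
  -> decompose arrow: push Int~c, (d -> c)~(Int -> d)
step 4: unify Int ~ c  [subst: {b:=e, e:=Int} | 1 pending]
  bind c := Int
step 5: unify (d -> Int) ~ (Int -> d)  [subst: {b:=e, e:=Int, c:=Int} | 0 pending]
  -> decompose arrow: push d~Int, Int~d
step 6: unify d ~ Int  [subst: {b:=e, e:=Int, c:=Int} | 1 pending]
  bind d := Int
step 7: unify Int ~ Int  [subst: {b:=e, e:=Int, c:=Int, d:=Int} | 0 pending]
  -> identical, skip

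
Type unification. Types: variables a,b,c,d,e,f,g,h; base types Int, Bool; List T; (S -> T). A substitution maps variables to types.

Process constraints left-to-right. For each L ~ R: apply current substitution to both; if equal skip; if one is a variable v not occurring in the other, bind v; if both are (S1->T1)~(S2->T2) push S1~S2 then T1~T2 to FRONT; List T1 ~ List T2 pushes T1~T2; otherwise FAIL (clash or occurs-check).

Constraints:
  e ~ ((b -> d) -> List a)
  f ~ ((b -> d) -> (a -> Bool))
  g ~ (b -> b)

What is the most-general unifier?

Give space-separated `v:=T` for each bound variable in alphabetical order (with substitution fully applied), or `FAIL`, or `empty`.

Answer: e:=((b -> d) -> List a) f:=((b -> d) -> (a -> Bool)) g:=(b -> b)

Derivation:
step 1: unify e ~ ((b -> d) -> List a)  [subst: {-} | 2 pending]
  bind e := ((b -> d) -> List a)
step 2: unify f ~ ((b -> d) -> (a -> Bool))  [subst: {e:=((b -> d) -> List a)} | 1 pending]
  bind f := ((b -> d) -> (a -> Bool))
step 3: unify g ~ (b -> b)  [subst: {e:=((b -> d) -> List a), f:=((b -> d) -> (a -> Bool))} | 0 pending]
  bind g := (b -> b)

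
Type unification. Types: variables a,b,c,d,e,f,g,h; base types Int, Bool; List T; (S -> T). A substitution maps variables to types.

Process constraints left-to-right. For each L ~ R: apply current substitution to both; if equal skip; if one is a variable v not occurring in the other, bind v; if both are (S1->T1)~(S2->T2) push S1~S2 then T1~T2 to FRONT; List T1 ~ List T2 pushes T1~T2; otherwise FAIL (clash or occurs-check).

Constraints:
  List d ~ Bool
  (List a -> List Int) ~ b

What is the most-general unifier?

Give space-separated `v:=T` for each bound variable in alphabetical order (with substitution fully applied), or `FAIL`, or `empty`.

Answer: FAIL

Derivation:
step 1: unify List d ~ Bool  [subst: {-} | 1 pending]
  clash: List d vs Bool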